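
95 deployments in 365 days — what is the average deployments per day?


Formula: deployments per day = releases / days
= 95 / 365
= 0.26 deploys/day
(equivalently, 1.82 deploys/week)

0.26 deploys/day


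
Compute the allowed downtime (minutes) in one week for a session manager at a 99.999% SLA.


Formula: allowed downtime = period * (100 - SLA) / 100
Period (week) = 10080 minutes
Unavailability fraction = (100 - 99.999) / 100
Allowed downtime = 10080 * (100 - 99.999) / 100
Allowed downtime = 0.1008 minutes

0.1008 minutes


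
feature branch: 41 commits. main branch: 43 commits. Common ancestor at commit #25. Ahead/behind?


Common ancestor: commit #25
feature commits after divergence: 41 - 25 = 16
main commits after divergence: 43 - 25 = 18
feature is 16 commits ahead of main
main is 18 commits ahead of feature

feature ahead: 16, main ahead: 18


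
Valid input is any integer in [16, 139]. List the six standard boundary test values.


Range: [16, 139]
Boundaries: just below min, min, min+1, max-1, max, just above max
Values: [15, 16, 17, 138, 139, 140]

[15, 16, 17, 138, 139, 140]


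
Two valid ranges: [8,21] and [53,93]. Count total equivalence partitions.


Valid ranges: [8,21] and [53,93]
Class 1: x < 8 — invalid
Class 2: 8 ≤ x ≤ 21 — valid
Class 3: 21 < x < 53 — invalid (gap between ranges)
Class 4: 53 ≤ x ≤ 93 — valid
Class 5: x > 93 — invalid
Total equivalence classes: 5

5 equivalence classes


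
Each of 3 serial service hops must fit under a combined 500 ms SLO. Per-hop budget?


Formula: per_stage = total_budget / stages
per_stage = 500 / 3
per_stage = 166.67 ms

166.67 ms


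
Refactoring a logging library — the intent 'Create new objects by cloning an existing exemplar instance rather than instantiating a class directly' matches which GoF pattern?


This matches the Prototype pattern

Prototype


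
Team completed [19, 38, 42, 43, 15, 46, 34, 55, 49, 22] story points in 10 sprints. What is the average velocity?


Formula: Avg velocity = Total points / Number of sprints
Points: [19, 38, 42, 43, 15, 46, 34, 55, 49, 22]
Sum = 19 + 38 + 42 + 43 + 15 + 46 + 34 + 55 + 49 + 22 = 363
Avg velocity = 363 / 10 = 36.3 points/sprint

36.3 points/sprint


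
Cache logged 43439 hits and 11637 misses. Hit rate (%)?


Formula: hit rate = hits / (hits + misses) * 100
hit rate = 43439 / (43439 + 11637) * 100
hit rate = 43439 / 55076 * 100
hit rate = 78.87%

78.87%


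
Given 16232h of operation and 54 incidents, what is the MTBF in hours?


Formula: MTBF = Total operating time / Number of failures
MTBF = 16232 / 54
MTBF = 300.59 hours

300.59 hours


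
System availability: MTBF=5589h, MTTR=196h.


Availability = MTBF / (MTBF + MTTR)
Availability = 5589 / (5589 + 196)
Availability = 5589 / 5785
Availability = 96.6119%

96.6119%


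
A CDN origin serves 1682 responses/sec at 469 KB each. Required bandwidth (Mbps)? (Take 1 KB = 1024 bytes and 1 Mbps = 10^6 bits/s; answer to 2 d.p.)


Formula: Mbps = payload_bytes * RPS * 8 / 1e6
Payload per request = 469 KB = 469 * 1024 = 480256 bytes
Total bytes/sec = 480256 * 1682 = 807790592
Total bits/sec = 807790592 * 8 = 6462324736
Mbps = 6462324736 / 1e6 = 6462.32

6462.32 Mbps


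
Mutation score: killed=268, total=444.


Mutation score = killed / total * 100
Mutation score = 268 / 444 * 100
Mutation score = 60.36%

60.36%


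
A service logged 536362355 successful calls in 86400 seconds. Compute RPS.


Formula: throughput = requests / seconds
throughput = 536362355 / 86400
throughput = 6207.9 requests/second

6207.9 requests/second


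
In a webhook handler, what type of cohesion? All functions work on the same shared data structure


Reasoning: Functions share data
Type: Communicational cohesion

Communicational cohesion


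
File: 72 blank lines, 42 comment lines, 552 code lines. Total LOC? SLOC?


Total LOC = blank + comment + code
Total LOC = 72 + 42 + 552 = 666
SLOC (source only) = code = 552

Total LOC: 666, SLOC: 552


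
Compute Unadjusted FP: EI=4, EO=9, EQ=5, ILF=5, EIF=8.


UFP = EI*4 + EO*5 + EQ*4 + ILF*10 + EIF*7
UFP = 4*4 + 9*5 + 5*4 + 5*10 + 8*7
UFP = 16 + 45 + 20 + 50 + 56
UFP = 187

187


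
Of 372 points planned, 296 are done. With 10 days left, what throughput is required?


Formula: Required rate = Remaining points / Days left
Remaining = 372 - 296 = 76 points
Required rate = 76 / 10 = 7.6 points/day

7.6 points/day


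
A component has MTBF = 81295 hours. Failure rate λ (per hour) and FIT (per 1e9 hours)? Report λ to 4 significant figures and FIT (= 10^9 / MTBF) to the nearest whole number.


Formula: λ = 1 / MTBF; FIT = λ × 1e9 = 1e9 / MTBF
λ = 1 / 81295 ≈ 1.230e-05 failures/hour
FIT = 1e9 / 81295 ≈ 12301 failures per 1e9 hours (nearest whole number)

λ = 1.230e-05 /h, FIT = 12301


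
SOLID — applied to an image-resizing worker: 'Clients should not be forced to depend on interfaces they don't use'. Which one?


This describes the Interface Segregation Principle (ISP)

Interface Segregation Principle (ISP)


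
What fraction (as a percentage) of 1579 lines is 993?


Coverage = covered / total * 100
Coverage = 993 / 1579 * 100
Coverage = 62.89%

62.89%


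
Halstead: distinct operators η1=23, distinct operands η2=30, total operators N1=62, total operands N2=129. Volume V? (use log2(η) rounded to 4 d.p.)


Formula: V = N * log2(η), where N = N1 + N2 and η = η1 + η2
η = 23 + 30 = 53
N = 62 + 129 = 191
log2(53) ≈ 5.7279
V = 191 * 5.7279 = 1094.03

1094.03


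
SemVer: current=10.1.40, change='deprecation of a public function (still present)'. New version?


Current: 10.1.40
Change category: 'deprecation of a public function (still present)' → minor bump
SemVer rule: minor bump → increment MINOR, reset PATCH to 0 (MAJOR unchanged)
New: 10.2.0

10.2.0


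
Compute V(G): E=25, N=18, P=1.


Formula: V(G) = E - N + 2P
V(G) = 25 - 18 + 2*1
V(G) = 7 + 2
V(G) = 9

9


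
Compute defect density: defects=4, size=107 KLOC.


Defect density = defects / KLOC
Defect density = 4 / 107
Defect density = 0.037 defects/KLOC

0.037 defects/KLOC


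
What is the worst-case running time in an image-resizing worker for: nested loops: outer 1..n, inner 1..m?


Reasoning: product of independent bounds
Complexity: O(n*m)

O(n*m)


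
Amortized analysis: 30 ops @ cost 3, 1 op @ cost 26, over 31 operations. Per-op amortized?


Formula: Amortized cost = Total cost / Operations
Total cost = (30 * 3) + (1 * 26)
Total cost = 90 + 26 = 116
Amortized = 116 / 31 = 3.7419

3.7419


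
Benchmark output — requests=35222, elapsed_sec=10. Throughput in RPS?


Formula: throughput = requests / seconds
throughput = 35222 / 10
throughput = 3522.2 requests/second

3522.2 requests/second


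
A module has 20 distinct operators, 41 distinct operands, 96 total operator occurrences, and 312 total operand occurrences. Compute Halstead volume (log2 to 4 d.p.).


Formula: V = N * log2(η), where N = N1 + N2 and η = η1 + η2
η = 20 + 41 = 61
N = 96 + 312 = 408
log2(61) ≈ 5.9307
V = 408 * 5.9307 = 2419.73

2419.73


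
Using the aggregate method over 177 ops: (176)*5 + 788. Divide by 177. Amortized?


Formula: Amortized cost = Total cost / Operations
Total cost = (176 * 5) + (1 * 788)
Total cost = 880 + 788 = 1668
Amortized = 1668 / 177 = 9.4237

9.4237


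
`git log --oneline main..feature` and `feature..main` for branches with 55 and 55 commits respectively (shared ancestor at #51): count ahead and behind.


Common ancestor: commit #51
feature commits after divergence: 55 - 51 = 4
main commits after divergence: 55 - 51 = 4
feature is 4 commits ahead of main
main is 4 commits ahead of feature

feature ahead: 4, main ahead: 4


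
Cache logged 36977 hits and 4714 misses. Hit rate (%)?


Formula: hit rate = hits / (hits + misses) * 100
hit rate = 36977 / (36977 + 4714) * 100
hit rate = 36977 / 41691 * 100
hit rate = 88.69%

88.69%


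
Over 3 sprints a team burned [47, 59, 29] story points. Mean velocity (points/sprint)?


Formula: Avg velocity = Total points / Number of sprints
Points: [47, 59, 29]
Sum = 47 + 59 + 29 = 135
Avg velocity = 135 / 3 = 45.0 points/sprint

45.0 points/sprint


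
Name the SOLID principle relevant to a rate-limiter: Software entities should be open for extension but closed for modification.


This describes the Open/Closed Principle (OCP)

Open/Closed Principle (OCP)


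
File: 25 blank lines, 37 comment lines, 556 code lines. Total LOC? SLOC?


Total LOC = blank + comment + code
Total LOC = 25 + 37 + 556 = 618
SLOC (source only) = code = 556

Total LOC: 618, SLOC: 556


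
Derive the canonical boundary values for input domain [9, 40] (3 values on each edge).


Range: [9, 40]
Boundaries: just below min, min, min+1, max-1, max, just above max
Values: [8, 9, 10, 39, 40, 41]

[8, 9, 10, 39, 40, 41]


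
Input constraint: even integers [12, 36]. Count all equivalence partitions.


Constraint: even integers in [12, 36]
Class 1: x < 12 — out-of-range invalid
Class 2: x in [12,36] but odd — wrong type invalid
Class 3: x in [12,36] and even — valid
Class 4: x > 36 — out-of-range invalid
Total equivalence classes: 4

4 equivalence classes


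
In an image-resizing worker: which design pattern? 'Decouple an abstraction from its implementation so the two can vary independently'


This matches the Bridge pattern

Bridge


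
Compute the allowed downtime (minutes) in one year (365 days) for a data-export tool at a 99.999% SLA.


Formula: allowed downtime = period * (100 - SLA) / 100
Period (year (365 days)) = 525600 minutes
Unavailability fraction = (100 - 99.999) / 100
Allowed downtime = 525600 * (100 - 99.999) / 100
Allowed downtime = 5.256 minutes

5.256 minutes


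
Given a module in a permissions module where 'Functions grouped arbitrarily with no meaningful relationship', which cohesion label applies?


Reasoning: Worst: random grouping
Type: Coincidental cohesion

Coincidental cohesion


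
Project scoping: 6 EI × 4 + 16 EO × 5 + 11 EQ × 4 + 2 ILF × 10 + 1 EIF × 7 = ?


UFP = EI*4 + EO*5 + EQ*4 + ILF*10 + EIF*7
UFP = 6*4 + 16*5 + 11*4 + 2*10 + 1*7
UFP = 24 + 80 + 44 + 20 + 7
UFP = 175

175


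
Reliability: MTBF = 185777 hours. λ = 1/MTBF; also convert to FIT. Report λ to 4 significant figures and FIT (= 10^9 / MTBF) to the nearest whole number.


Formula: λ = 1 / MTBF; FIT = λ × 1e9 = 1e9 / MTBF
λ = 1 / 185777 ≈ 5.383e-06 failures/hour
FIT = 1e9 / 185777 ≈ 5383 failures per 1e9 hours (nearest whole number)

λ = 5.383e-06 /h, FIT = 5383


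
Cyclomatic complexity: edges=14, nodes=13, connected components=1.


Formula: V(G) = E - N + 2P
V(G) = 14 - 13 + 2*1
V(G) = 1 + 2
V(G) = 3

3


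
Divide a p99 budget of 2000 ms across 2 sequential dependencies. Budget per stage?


Formula: per_stage = total_budget / stages
per_stage = 2000 / 2
per_stage = 1000.0 ms

1000.0 ms


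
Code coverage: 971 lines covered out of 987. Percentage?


Coverage = covered / total * 100
Coverage = 971 / 987 * 100
Coverage = 98.38%

98.38%


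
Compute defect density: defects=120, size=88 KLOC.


Defect density = defects / KLOC
Defect density = 120 / 88
Defect density = 1.364 defects/KLOC

1.364 defects/KLOC


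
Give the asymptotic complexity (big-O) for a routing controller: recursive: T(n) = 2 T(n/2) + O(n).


Reasoning: master theorem case 2 (merge-sort recurrence)
Complexity: O(n log n)

O(n log n)


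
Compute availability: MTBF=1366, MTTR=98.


Availability = MTBF / (MTBF + MTTR)
Availability = 1366 / (1366 + 98)
Availability = 1366 / 1464
Availability = 93.306%

93.306%


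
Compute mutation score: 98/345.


Mutation score = killed / total * 100
Mutation score = 98 / 345 * 100
Mutation score = 28.41%

28.41%


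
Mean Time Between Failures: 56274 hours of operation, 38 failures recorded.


Formula: MTBF = Total operating time / Number of failures
MTBF = 56274 / 38
MTBF = 1480.89 hours

1480.89 hours


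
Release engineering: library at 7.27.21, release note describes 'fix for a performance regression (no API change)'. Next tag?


Current: 7.27.21
Change category: 'fix for a performance regression (no API change)' → patch bump
SemVer rule: patch bump → increment PATCH (MAJOR and MINOR unchanged)
New: 7.27.22

7.27.22


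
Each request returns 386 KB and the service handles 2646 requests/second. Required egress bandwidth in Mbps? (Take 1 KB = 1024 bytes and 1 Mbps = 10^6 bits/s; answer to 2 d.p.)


Formula: Mbps = payload_bytes * RPS * 8 / 1e6
Payload per request = 386 KB = 386 * 1024 = 395264 bytes
Total bytes/sec = 395264 * 2646 = 1045868544
Total bits/sec = 1045868544 * 8 = 8366948352
Mbps = 8366948352 / 1e6 = 8366.95

8366.95 Mbps


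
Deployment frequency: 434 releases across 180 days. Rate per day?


Formula: deployments per day = releases / days
= 434 / 180
= 2.411 deploys/day
(equivalently, 16.88 deploys/week)

2.411 deploys/day


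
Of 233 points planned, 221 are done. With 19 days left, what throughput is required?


Formula: Required rate = Remaining points / Days left
Remaining = 233 - 221 = 12 points
Required rate = 12 / 19 = 0.63 points/day

0.63 points/day


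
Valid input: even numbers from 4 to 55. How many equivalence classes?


Constraint: even integers in [4, 55]
Class 1: x < 4 — out-of-range invalid
Class 2: x in [4,55] but odd — wrong type invalid
Class 3: x in [4,55] and even — valid
Class 4: x > 55 — out-of-range invalid
Total equivalence classes: 4

4 equivalence classes


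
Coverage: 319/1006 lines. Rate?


Coverage = covered / total * 100
Coverage = 319 / 1006 * 100
Coverage = 31.71%

31.71%


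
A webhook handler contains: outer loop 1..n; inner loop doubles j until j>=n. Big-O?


Reasoning: linear outer times logarithmic inner
Complexity: O(n log n)

O(n log n)


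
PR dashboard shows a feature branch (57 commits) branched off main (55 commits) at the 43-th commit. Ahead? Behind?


Common ancestor: commit #43
feature commits after divergence: 57 - 43 = 14
main commits after divergence: 55 - 43 = 12
feature is 14 commits ahead of main
main is 12 commits ahead of feature

feature ahead: 14, main ahead: 12


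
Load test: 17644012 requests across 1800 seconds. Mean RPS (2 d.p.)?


Formula: throughput = requests / seconds
throughput = 17644012 / 1800
throughput = 9802.23 requests/second

9802.23 requests/second


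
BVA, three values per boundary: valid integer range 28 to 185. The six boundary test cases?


Range: [28, 185]
Boundaries: just below min, min, min+1, max-1, max, just above max
Values: [27, 28, 29, 184, 185, 186]

[27, 28, 29, 184, 185, 186]


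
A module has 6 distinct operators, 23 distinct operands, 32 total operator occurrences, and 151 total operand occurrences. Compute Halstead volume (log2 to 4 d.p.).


Formula: V = N * log2(η), where N = N1 + N2 and η = η1 + η2
η = 6 + 23 = 29
N = 32 + 151 = 183
log2(29) ≈ 4.8580
V = 183 * 4.8580 = 889.01

889.01


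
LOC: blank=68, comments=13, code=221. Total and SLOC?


Total LOC = blank + comment + code
Total LOC = 68 + 13 + 221 = 302
SLOC (source only) = code = 221

Total LOC: 302, SLOC: 221


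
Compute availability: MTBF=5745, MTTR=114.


Availability = MTBF / (MTBF + MTTR)
Availability = 5745 / (5745 + 114)
Availability = 5745 / 5859
Availability = 98.0543%

98.0543%


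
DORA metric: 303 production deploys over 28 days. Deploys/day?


Formula: deployments per day = releases / days
= 303 / 28
= 10.821 deploys/day
(equivalently, 75.75 deploys/week)

10.821 deploys/day


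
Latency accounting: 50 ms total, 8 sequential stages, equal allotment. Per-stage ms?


Formula: per_stage = total_budget / stages
per_stage = 50 / 8
per_stage = 6.25 ms

6.25 ms


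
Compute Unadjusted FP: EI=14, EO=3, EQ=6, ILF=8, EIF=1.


UFP = EI*4 + EO*5 + EQ*4 + ILF*10 + EIF*7
UFP = 14*4 + 3*5 + 6*4 + 8*10 + 1*7
UFP = 56 + 15 + 24 + 80 + 7
UFP = 182

182


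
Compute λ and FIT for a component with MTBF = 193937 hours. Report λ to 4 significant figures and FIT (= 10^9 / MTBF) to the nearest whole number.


Formula: λ = 1 / MTBF; FIT = λ × 1e9 = 1e9 / MTBF
λ = 1 / 193937 ≈ 5.156e-06 failures/hour
FIT = 1e9 / 193937 ≈ 5156 failures per 1e9 hours (nearest whole number)

λ = 5.156e-06 /h, FIT = 5156


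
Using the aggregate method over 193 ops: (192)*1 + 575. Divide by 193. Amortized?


Formula: Amortized cost = Total cost / Operations
Total cost = (192 * 1) + (1 * 575)
Total cost = 192 + 575 = 767
Amortized = 767 / 193 = 3.9741

3.9741


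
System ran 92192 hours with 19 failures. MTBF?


Formula: MTBF = Total operating time / Number of failures
MTBF = 92192 / 19
MTBF = 4852.21 hours

4852.21 hours


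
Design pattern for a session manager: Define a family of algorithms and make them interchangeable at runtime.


This matches the Strategy pattern

Strategy


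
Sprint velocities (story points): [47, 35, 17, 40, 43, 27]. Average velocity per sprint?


Formula: Avg velocity = Total points / Number of sprints
Points: [47, 35, 17, 40, 43, 27]
Sum = 47 + 35 + 17 + 40 + 43 + 27 = 209
Avg velocity = 209 / 6 = 34.83 points/sprint

34.83 points/sprint


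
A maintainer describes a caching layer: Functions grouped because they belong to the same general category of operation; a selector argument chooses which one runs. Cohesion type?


Reasoning: Grouped by category of activity, not by data or sequence
Type: Logical cohesion

Logical cohesion


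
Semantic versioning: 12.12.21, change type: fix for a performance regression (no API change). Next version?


Current: 12.12.21
Change category: 'fix for a performance regression (no API change)' → patch bump
SemVer rule: patch bump → increment PATCH (MAJOR and MINOR unchanged)
New: 12.12.22

12.12.22


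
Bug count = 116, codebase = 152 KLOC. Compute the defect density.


Defect density = defects / KLOC
Defect density = 116 / 152
Defect density = 0.763 defects/KLOC

0.763 defects/KLOC


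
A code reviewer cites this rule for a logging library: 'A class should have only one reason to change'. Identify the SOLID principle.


This describes the Single Responsibility Principle (SRP)

Single Responsibility Principle (SRP)


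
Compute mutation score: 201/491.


Mutation score = killed / total * 100
Mutation score = 201 / 491 * 100
Mutation score = 40.94%

40.94%


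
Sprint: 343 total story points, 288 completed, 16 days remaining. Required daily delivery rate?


Formula: Required rate = Remaining points / Days left
Remaining = 343 - 288 = 55 points
Required rate = 55 / 16 = 3.44 points/day

3.44 points/day


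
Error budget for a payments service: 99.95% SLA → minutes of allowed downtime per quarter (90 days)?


Formula: allowed downtime = period * (100 - SLA) / 100
Period (quarter (90 days)) = 129600 minutes
Unavailability fraction = (100 - 99.95) / 100
Allowed downtime = 129600 * (100 - 99.95) / 100
Allowed downtime = 64.8 minutes

64.8 minutes


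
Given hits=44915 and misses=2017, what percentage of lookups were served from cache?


Formula: hit rate = hits / (hits + misses) * 100
hit rate = 44915 / (44915 + 2017) * 100
hit rate = 44915 / 46932 * 100
hit rate = 95.7%

95.7%


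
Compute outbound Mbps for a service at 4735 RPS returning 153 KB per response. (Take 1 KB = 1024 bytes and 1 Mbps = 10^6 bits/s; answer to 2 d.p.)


Formula: Mbps = payload_bytes * RPS * 8 / 1e6
Payload per request = 153 KB = 153 * 1024 = 156672 bytes
Total bytes/sec = 156672 * 4735 = 741841920
Total bits/sec = 741841920 * 8 = 5934735360
Mbps = 5934735360 / 1e6 = 5934.74

5934.74 Mbps


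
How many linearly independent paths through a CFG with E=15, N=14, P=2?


Formula: V(G) = E - N + 2P
V(G) = 15 - 14 + 2*2
V(G) = 1 + 4
V(G) = 5

5


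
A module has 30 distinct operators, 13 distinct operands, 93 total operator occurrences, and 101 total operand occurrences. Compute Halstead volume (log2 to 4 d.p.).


Formula: V = N * log2(η), where N = N1 + N2 and η = η1 + η2
η = 30 + 13 = 43
N = 93 + 101 = 194
log2(43) ≈ 5.4263
V = 194 * 5.4263 = 1052.70

1052.70


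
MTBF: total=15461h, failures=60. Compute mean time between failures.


Formula: MTBF = Total operating time / Number of failures
MTBF = 15461 / 60
MTBF = 257.68 hours

257.68 hours


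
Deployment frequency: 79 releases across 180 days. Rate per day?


Formula: deployments per day = releases / days
= 79 / 180
= 0.439 deploys/day
(equivalently, 3.07 deploys/week)

0.439 deploys/day


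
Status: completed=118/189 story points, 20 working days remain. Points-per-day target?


Formula: Required rate = Remaining points / Days left
Remaining = 189 - 118 = 71 points
Required rate = 71 / 20 = 3.55 points/day

3.55 points/day


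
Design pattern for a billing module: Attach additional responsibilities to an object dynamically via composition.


This matches the Decorator pattern

Decorator


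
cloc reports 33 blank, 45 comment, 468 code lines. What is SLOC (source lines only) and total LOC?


Total LOC = blank + comment + code
Total LOC = 33 + 45 + 468 = 546
SLOC (source only) = code = 468

Total LOC: 546, SLOC: 468


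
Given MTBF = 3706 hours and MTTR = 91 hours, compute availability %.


Availability = MTBF / (MTBF + MTTR)
Availability = 3706 / (3706 + 91)
Availability = 3706 / 3797
Availability = 97.6034%

97.6034%


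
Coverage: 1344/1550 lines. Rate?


Coverage = covered / total * 100
Coverage = 1344 / 1550 * 100
Coverage = 86.71%

86.71%


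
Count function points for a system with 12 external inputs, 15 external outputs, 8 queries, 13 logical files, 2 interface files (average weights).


UFP = EI*4 + EO*5 + EQ*4 + ILF*10 + EIF*7
UFP = 12*4 + 15*5 + 8*4 + 13*10 + 2*7
UFP = 48 + 75 + 32 + 130 + 14
UFP = 299

299


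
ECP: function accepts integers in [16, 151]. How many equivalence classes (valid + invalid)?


Valid range: [16, 151]
Class 1: x < 16 — invalid
Class 2: 16 ≤ x ≤ 151 — valid
Class 3: x > 151 — invalid
Total equivalence classes: 3

3 equivalence classes


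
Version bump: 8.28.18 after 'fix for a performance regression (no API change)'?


Current: 8.28.18
Change category: 'fix for a performance regression (no API change)' → patch bump
SemVer rule: patch bump → increment PATCH (MAJOR and MINOR unchanged)
New: 8.28.19

8.28.19


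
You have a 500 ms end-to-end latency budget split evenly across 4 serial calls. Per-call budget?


Formula: per_stage = total_budget / stages
per_stage = 500 / 4
per_stage = 125.0 ms

125.0 ms


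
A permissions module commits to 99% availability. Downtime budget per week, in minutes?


Formula: allowed downtime = period * (100 - SLA) / 100
Period (week) = 10080 minutes
Unavailability fraction = (100 - 99.0) / 100
Allowed downtime = 10080 * (100 - 99.0) / 100
Allowed downtime = 100.8 minutes

100.8 minutes


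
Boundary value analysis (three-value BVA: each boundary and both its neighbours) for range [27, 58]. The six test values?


Range: [27, 58]
Boundaries: just below min, min, min+1, max-1, max, just above max
Values: [26, 27, 28, 57, 58, 59]

[26, 27, 28, 57, 58, 59]


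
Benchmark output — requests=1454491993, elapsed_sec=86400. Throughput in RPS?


Formula: throughput = requests / seconds
throughput = 1454491993 / 86400
throughput = 16834.4 requests/second

16834.4 requests/second


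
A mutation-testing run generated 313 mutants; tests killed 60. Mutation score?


Mutation score = killed / total * 100
Mutation score = 60 / 313 * 100
Mutation score = 19.17%

19.17%


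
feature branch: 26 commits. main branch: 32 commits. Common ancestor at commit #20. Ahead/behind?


Common ancestor: commit #20
feature commits after divergence: 26 - 20 = 6
main commits after divergence: 32 - 20 = 12
feature is 6 commits ahead of main
main is 12 commits ahead of feature

feature ahead: 6, main ahead: 12


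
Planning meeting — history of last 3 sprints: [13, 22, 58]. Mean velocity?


Formula: Avg velocity = Total points / Number of sprints
Points: [13, 22, 58]
Sum = 13 + 22 + 58 = 93
Avg velocity = 93 / 3 = 31.0 points/sprint

31.0 points/sprint


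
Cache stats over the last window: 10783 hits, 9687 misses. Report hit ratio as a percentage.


Formula: hit rate = hits / (hits + misses) * 100
hit rate = 10783 / (10783 + 9687) * 100
hit rate = 10783 / 20470 * 100
hit rate = 52.68%

52.68%


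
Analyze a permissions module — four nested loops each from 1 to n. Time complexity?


Reasoning: four levels of nesting
Complexity: O(n^4)

O(n^4)


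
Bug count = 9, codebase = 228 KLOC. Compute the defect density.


Defect density = defects / KLOC
Defect density = 9 / 228
Defect density = 0.039 defects/KLOC

0.039 defects/KLOC


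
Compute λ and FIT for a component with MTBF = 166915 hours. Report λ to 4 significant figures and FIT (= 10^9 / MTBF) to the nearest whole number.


Formula: λ = 1 / MTBF; FIT = λ × 1e9 = 1e9 / MTBF
λ = 1 / 166915 ≈ 5.991e-06 failures/hour
FIT = 1e9 / 166915 ≈ 5991 failures per 1e9 hours (nearest whole number)

λ = 5.991e-06 /h, FIT = 5991


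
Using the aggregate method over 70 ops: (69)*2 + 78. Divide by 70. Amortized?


Formula: Amortized cost = Total cost / Operations
Total cost = (69 * 2) + (1 * 78)
Total cost = 138 + 78 = 216
Amortized = 216 / 70 = 3.0857

3.0857


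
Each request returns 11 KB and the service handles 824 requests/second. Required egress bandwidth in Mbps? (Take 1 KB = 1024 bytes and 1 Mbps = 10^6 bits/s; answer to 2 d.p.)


Formula: Mbps = payload_bytes * RPS * 8 / 1e6
Payload per request = 11 KB = 11 * 1024 = 11264 bytes
Total bytes/sec = 11264 * 824 = 9281536
Total bits/sec = 9281536 * 8 = 74252288
Mbps = 74252288 / 1e6 = 74.25

74.25 Mbps


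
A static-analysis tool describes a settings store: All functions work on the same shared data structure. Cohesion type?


Reasoning: Functions share data
Type: Communicational cohesion

Communicational cohesion


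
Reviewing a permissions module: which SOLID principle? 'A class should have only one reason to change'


This describes the Single Responsibility Principle (SRP)

Single Responsibility Principle (SRP)


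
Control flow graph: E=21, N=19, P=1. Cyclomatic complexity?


Formula: V(G) = E - N + 2P
V(G) = 21 - 19 + 2*1
V(G) = 2 + 2
V(G) = 4

4


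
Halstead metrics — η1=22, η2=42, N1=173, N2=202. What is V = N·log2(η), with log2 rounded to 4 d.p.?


Formula: V = N * log2(η), where N = N1 + N2 and η = η1 + η2
η = 22 + 42 = 64
N = 173 + 202 = 375
log2(64) ≈ 6.0000
V = 375 * 6.0000 = 2250.00

2250.00


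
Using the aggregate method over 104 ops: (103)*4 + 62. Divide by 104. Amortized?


Formula: Amortized cost = Total cost / Operations
Total cost = (103 * 4) + (1 * 62)
Total cost = 412 + 62 = 474
Amortized = 474 / 104 = 4.5577

4.5577


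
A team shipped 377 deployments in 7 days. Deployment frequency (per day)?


Formula: deployments per day = releases / days
= 377 / 7
= 53.857 deploys/day
(equivalently, 377.0 deploys/week)

53.857 deploys/day


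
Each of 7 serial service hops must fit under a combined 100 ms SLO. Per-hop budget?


Formula: per_stage = total_budget / stages
per_stage = 100 / 7
per_stage = 14.29 ms

14.29 ms


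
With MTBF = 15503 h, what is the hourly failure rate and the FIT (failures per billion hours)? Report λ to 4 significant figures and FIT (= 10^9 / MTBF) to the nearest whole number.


Formula: λ = 1 / MTBF; FIT = λ × 1e9 = 1e9 / MTBF
λ = 1 / 15503 ≈ 6.450e-05 failures/hour
FIT = 1e9 / 15503 ≈ 64504 failures per 1e9 hours (nearest whole number)

λ = 6.450e-05 /h, FIT = 64504


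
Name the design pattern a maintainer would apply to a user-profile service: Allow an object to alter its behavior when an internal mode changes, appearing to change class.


This matches the State pattern

State


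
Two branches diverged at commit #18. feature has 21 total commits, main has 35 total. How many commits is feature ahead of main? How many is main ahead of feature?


Common ancestor: commit #18
feature commits after divergence: 21 - 18 = 3
main commits after divergence: 35 - 18 = 17
feature is 3 commits ahead of main
main is 17 commits ahead of feature

feature ahead: 3, main ahead: 17


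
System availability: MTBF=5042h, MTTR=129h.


Availability = MTBF / (MTBF + MTTR)
Availability = 5042 / (5042 + 129)
Availability = 5042 / 5171
Availability = 97.5053%

97.5053%


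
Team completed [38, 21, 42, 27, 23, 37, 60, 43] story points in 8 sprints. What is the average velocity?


Formula: Avg velocity = Total points / Number of sprints
Points: [38, 21, 42, 27, 23, 37, 60, 43]
Sum = 38 + 21 + 42 + 27 + 23 + 37 + 60 + 43 = 291
Avg velocity = 291 / 8 = 36.38 points/sprint

36.38 points/sprint


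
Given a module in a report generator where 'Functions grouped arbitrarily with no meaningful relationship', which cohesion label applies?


Reasoning: Worst: random grouping
Type: Coincidental cohesion

Coincidental cohesion


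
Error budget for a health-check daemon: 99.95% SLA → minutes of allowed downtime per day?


Formula: allowed downtime = period * (100 - SLA) / 100
Period (day) = 1440 minutes
Unavailability fraction = (100 - 99.95) / 100
Allowed downtime = 1440 * (100 - 99.95) / 100
Allowed downtime = 0.72 minutes

0.72 minutes


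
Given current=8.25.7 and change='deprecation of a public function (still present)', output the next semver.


Current: 8.25.7
Change category: 'deprecation of a public function (still present)' → minor bump
SemVer rule: minor bump → increment MINOR, reset PATCH to 0 (MAJOR unchanged)
New: 8.26.0

8.26.0


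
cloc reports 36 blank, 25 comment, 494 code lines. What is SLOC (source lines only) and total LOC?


Total LOC = blank + comment + code
Total LOC = 36 + 25 + 494 = 555
SLOC (source only) = code = 494

Total LOC: 555, SLOC: 494


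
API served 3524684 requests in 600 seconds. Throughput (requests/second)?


Formula: throughput = requests / seconds
throughput = 3524684 / 600
throughput = 5874.47 requests/second

5874.47 requests/second


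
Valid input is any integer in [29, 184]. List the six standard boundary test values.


Range: [29, 184]
Boundaries: just below min, min, min+1, max-1, max, just above max
Values: [28, 29, 30, 183, 184, 185]

[28, 29, 30, 183, 184, 185]


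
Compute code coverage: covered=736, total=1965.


Coverage = covered / total * 100
Coverage = 736 / 1965 * 100
Coverage = 37.46%

37.46%


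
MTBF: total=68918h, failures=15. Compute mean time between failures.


Formula: MTBF = Total operating time / Number of failures
MTBF = 68918 / 15
MTBF = 4594.53 hours

4594.53 hours


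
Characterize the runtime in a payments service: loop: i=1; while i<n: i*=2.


Reasoning: i doubles each step so iterations are log2(n)
Complexity: O(log n)

O(log n)


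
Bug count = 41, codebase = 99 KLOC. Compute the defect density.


Defect density = defects / KLOC
Defect density = 41 / 99
Defect density = 0.414 defects/KLOC

0.414 defects/KLOC


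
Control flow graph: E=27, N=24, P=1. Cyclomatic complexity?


Formula: V(G) = E - N + 2P
V(G) = 27 - 24 + 2*1
V(G) = 3 + 2
V(G) = 5

5


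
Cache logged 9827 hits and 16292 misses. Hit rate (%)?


Formula: hit rate = hits / (hits + misses) * 100
hit rate = 9827 / (9827 + 16292) * 100
hit rate = 9827 / 26119 * 100
hit rate = 37.62%

37.62%


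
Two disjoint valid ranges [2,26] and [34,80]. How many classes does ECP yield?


Valid ranges: [2,26] and [34,80]
Class 1: x < 2 — invalid
Class 2: 2 ≤ x ≤ 26 — valid
Class 3: 26 < x < 34 — invalid (gap between ranges)
Class 4: 34 ≤ x ≤ 80 — valid
Class 5: x > 80 — invalid
Total equivalence classes: 5

5 equivalence classes


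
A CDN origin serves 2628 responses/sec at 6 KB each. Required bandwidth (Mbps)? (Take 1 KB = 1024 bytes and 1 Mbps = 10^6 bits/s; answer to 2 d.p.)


Formula: Mbps = payload_bytes * RPS * 8 / 1e6
Payload per request = 6 KB = 6 * 1024 = 6144 bytes
Total bytes/sec = 6144 * 2628 = 16146432
Total bits/sec = 16146432 * 8 = 129171456
Mbps = 129171456 / 1e6 = 129.17

129.17 Mbps


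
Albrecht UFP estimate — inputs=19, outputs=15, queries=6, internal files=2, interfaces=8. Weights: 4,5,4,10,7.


UFP = EI*4 + EO*5 + EQ*4 + ILF*10 + EIF*7
UFP = 19*4 + 15*5 + 6*4 + 2*10 + 8*7
UFP = 76 + 75 + 24 + 20 + 56
UFP = 251

251


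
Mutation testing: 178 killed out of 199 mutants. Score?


Mutation score = killed / total * 100
Mutation score = 178 / 199 * 100
Mutation score = 89.45%

89.45%


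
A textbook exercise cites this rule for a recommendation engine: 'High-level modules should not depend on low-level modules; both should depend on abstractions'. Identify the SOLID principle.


This describes the Dependency Inversion Principle (DIP)

Dependency Inversion Principle (DIP)


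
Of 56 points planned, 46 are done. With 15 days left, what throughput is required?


Formula: Required rate = Remaining points / Days left
Remaining = 56 - 46 = 10 points
Required rate = 10 / 15 = 0.67 points/day

0.67 points/day


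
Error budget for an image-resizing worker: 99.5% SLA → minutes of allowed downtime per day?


Formula: allowed downtime = period * (100 - SLA) / 100
Period (day) = 1440 minutes
Unavailability fraction = (100 - 99.5) / 100
Allowed downtime = 1440 * (100 - 99.5) / 100
Allowed downtime = 7.2 minutes

7.2 minutes


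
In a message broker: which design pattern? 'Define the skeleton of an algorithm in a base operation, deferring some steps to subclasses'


This matches the Template Method pattern

Template Method


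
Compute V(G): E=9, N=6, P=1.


Formula: V(G) = E - N + 2P
V(G) = 9 - 6 + 2*1
V(G) = 3 + 2
V(G) = 5

5


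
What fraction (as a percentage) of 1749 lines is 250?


Coverage = covered / total * 100
Coverage = 250 / 1749 * 100
Coverage = 14.29%

14.29%


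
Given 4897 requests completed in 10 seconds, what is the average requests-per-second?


Formula: throughput = requests / seconds
throughput = 4897 / 10
throughput = 489.7 requests/second

489.7 requests/second


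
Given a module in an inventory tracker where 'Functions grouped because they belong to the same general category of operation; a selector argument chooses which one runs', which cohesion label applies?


Reasoning: Grouped by category of activity, not by data or sequence
Type: Logical cohesion

Logical cohesion


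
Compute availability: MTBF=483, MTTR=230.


Availability = MTBF / (MTBF + MTTR)
Availability = 483 / (483 + 230)
Availability = 483 / 713
Availability = 67.7419%

67.7419%


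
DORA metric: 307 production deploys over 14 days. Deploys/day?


Formula: deployments per day = releases / days
= 307 / 14
= 21.929 deploys/day
(equivalently, 153.5 deploys/week)

21.929 deploys/day


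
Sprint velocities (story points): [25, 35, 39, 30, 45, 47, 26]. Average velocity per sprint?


Formula: Avg velocity = Total points / Number of sprints
Points: [25, 35, 39, 30, 45, 47, 26]
Sum = 25 + 35 + 39 + 30 + 45 + 47 + 26 = 247
Avg velocity = 247 / 7 = 35.29 points/sprint

35.29 points/sprint


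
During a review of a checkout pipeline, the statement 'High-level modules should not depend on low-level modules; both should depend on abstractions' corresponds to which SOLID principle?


This describes the Dependency Inversion Principle (DIP)

Dependency Inversion Principle (DIP)


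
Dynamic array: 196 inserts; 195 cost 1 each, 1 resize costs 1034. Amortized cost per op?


Formula: Amortized cost = Total cost / Operations
Total cost = (195 * 1) + (1 * 1034)
Total cost = 195 + 1034 = 1229
Amortized = 1229 / 196 = 6.2704

6.2704


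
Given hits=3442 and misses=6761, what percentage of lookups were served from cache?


Formula: hit rate = hits / (hits + misses) * 100
hit rate = 3442 / (3442 + 6761) * 100
hit rate = 3442 / 10203 * 100
hit rate = 33.74%

33.74%


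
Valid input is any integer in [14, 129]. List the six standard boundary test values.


Range: [14, 129]
Boundaries: just below min, min, min+1, max-1, max, just above max
Values: [13, 14, 15, 128, 129, 130]

[13, 14, 15, 128, 129, 130]


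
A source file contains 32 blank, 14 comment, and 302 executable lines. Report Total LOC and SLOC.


Total LOC = blank + comment + code
Total LOC = 32 + 14 + 302 = 348
SLOC (source only) = code = 302

Total LOC: 348, SLOC: 302


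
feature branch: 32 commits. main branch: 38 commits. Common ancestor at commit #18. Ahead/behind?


Common ancestor: commit #18
feature commits after divergence: 32 - 18 = 14
main commits after divergence: 38 - 18 = 20
feature is 14 commits ahead of main
main is 20 commits ahead of feature

feature ahead: 14, main ahead: 20


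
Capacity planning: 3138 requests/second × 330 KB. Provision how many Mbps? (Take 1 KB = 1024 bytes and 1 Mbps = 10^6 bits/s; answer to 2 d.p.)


Formula: Mbps = payload_bytes * RPS * 8 / 1e6
Payload per request = 330 KB = 330 * 1024 = 337920 bytes
Total bytes/sec = 337920 * 3138 = 1060392960
Total bits/sec = 1060392960 * 8 = 8483143680
Mbps = 8483143680 / 1e6 = 8483.14

8483.14 Mbps


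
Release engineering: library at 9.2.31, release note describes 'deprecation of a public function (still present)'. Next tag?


Current: 9.2.31
Change category: 'deprecation of a public function (still present)' → minor bump
SemVer rule: minor bump → increment MINOR, reset PATCH to 0 (MAJOR unchanged)
New: 9.3.0

9.3.0


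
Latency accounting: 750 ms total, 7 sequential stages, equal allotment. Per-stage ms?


Formula: per_stage = total_budget / stages
per_stage = 750 / 7
per_stage = 107.14 ms

107.14 ms


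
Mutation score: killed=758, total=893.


Mutation score = killed / total * 100
Mutation score = 758 / 893 * 100
Mutation score = 84.88%

84.88%


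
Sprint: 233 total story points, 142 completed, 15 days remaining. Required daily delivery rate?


Formula: Required rate = Remaining points / Days left
Remaining = 233 - 142 = 91 points
Required rate = 91 / 15 = 6.07 points/day

6.07 points/day


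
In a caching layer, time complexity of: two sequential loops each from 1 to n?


Reasoning: sequential dominates: O(n) + O(n) = O(n)
Complexity: O(n)

O(n)


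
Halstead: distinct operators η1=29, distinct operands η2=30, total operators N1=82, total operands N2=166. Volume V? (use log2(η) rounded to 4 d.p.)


Formula: V = N * log2(η), where N = N1 + N2 and η = η1 + η2
η = 29 + 30 = 59
N = 82 + 166 = 248
log2(59) ≈ 5.8826
V = 248 * 5.8826 = 1458.88

1458.88


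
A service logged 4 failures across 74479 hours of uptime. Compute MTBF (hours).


Formula: MTBF = Total operating time / Number of failures
MTBF = 74479 / 4
MTBF = 18619.75 hours

18619.75 hours


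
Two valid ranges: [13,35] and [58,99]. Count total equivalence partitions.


Valid ranges: [13,35] and [58,99]
Class 1: x < 13 — invalid
Class 2: 13 ≤ x ≤ 35 — valid
Class 3: 35 < x < 58 — invalid (gap between ranges)
Class 4: 58 ≤ x ≤ 99 — valid
Class 5: x > 99 — invalid
Total equivalence classes: 5

5 equivalence classes


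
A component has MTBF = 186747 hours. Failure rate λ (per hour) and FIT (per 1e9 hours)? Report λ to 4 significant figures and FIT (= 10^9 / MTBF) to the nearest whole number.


Formula: λ = 1 / MTBF; FIT = λ × 1e9 = 1e9 / MTBF
λ = 1 / 186747 ≈ 5.355e-06 failures/hour
FIT = 1e9 / 186747 ≈ 5355 failures per 1e9 hours (nearest whole number)

λ = 5.355e-06 /h, FIT = 5355
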